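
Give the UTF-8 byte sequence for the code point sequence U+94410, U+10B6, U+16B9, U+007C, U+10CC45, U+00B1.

F2 94 90 90 E1 82 B6 E1 9A B9 7C F4 8C B1 85 C2 B1

U+94410: 4-byte form → F2 94 90 90.
U+10B6: 3-byte form → E1 82 B6.
U+16B9: 3-byte form → E1 9A B9.
U+007C: 1-byte form → 7C.
U+10CC45: 4-byte form → F4 8C B1 85.
U+00B1: 2-byte form → C2 B1.
Concatenated (17 bytes): F2 94 90 90 E1 82 B6 E1 9A B9 7C F4 8C B1 85 C2 B1.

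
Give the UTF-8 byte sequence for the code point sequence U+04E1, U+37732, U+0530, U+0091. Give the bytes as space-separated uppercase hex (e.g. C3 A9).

U+04E1: 2-byte form → D3 A1.
U+37732: 4-byte form → F0 B7 9C B2.
U+0530: 2-byte form → D4 B0.
U+0091: 2-byte form → C2 91.
Concatenated (10 bytes): D3 A1 F0 B7 9C B2 D4 B0 C2 91.

D3 A1 F0 B7 9C B2 D4 B0 C2 91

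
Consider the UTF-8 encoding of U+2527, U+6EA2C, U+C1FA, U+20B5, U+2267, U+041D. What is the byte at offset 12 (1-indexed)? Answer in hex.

0x82

1-indexed offset 12 is 0-indexed offset 11.
U+2527 → 3-byte form E2 94 A7 at offsets 0–2.
U+6EA2C → 4-byte form F1 AE A8 AC at offsets 3–6.
U+C1FA → 3-byte form EC 87 BA at offsets 7–9.
U+20B5 → 3-byte form E2 82 B5 at offsets 10–12.
Offset 11 falls in char 4's range; it's byte 2 of E2 82 B5 = 0x82.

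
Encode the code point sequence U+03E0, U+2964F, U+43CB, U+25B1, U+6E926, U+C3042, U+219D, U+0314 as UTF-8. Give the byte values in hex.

U+03E0: 2-byte form → CF A0.
U+2964F: 4-byte form → F0 A9 99 8F.
U+43CB: 3-byte form → E4 8F 8B.
U+25B1: 3-byte form → E2 96 B1.
U+6E926: 4-byte form → F1 AE A4 A6.
U+C3042: 4-byte form → F3 83 81 82.
U+219D: 3-byte form → E2 86 9D.
U+0314: 2-byte form → CC 94.
Concatenated (25 bytes): CF A0 F0 A9 99 8F E4 8F 8B E2 96 B1 F1 AE A4 A6 F3 83 81 82 E2 86 9D CC 94.

CF A0 F0 A9 99 8F E4 8F 8B E2 96 B1 F1 AE A4 A6 F3 83 81 82 E2 86 9D CC 94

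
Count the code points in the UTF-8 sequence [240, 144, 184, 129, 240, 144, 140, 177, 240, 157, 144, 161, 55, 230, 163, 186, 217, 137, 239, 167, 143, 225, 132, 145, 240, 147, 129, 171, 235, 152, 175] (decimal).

Byte at offset 0: 0xF0 = 11110000 → 4-byte char (#1). Advance 4.
Byte at offset 4: 0xF0 = 11110000 → 4-byte char (#2). Advance 4.
Byte at offset 8: 0xF0 = 11110000 → 4-byte char (#3). Advance 4.
Byte at offset 12: 0x37 = 00110111 → 1-byte char (#4). Advance 1.
Byte at offset 13: 0xE6 = 11100110 → 3-byte char (#5). Advance 3.
Byte at offset 16: 0xD9 = 11011001 → 2-byte char (#6). Advance 2.
Byte at offset 18: 0xEF = 11101111 → 3-byte char (#7). Advance 3.
Byte at offset 21: 0xE1 = 11100001 → 3-byte char (#8). Advance 3.
Byte at offset 24: 0xF0 = 11110000 → 4-byte char (#9). Advance 4.
Byte at offset 28: 0xEB = 11101011 → 3-byte char (#10). Advance 3.
Reached end at offset 31 after 10 code points.

10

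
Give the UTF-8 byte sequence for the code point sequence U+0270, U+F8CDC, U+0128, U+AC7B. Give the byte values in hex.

C9 B0 F3 B8 B3 9C C4 A8 EA B1 BB

U+0270: 2-byte form → C9 B0.
U+F8CDC: 4-byte form → F3 B8 B3 9C.
U+0128: 2-byte form → C4 A8.
U+AC7B: 3-byte form → EA B1 BB.
Concatenated (11 bytes): C9 B0 F3 B8 B3 9C C4 A8 EA B1 BB.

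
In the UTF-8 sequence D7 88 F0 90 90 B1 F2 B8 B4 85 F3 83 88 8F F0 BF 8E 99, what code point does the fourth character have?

Offset 0: leading byte 0xD7 = 11010111 → 2-byte char #1 = D7 88.
Offset 2: leading byte 0xF0 = 11110000 → 4-byte char #2 = F0 90 90 B1.
Offset 6: leading byte 0xF2 = 11110010 → 4-byte char #3 = F2 B8 B4 85.
Offset 10: leading byte 0xF3 = 11110011 → 4-byte char #4 = F3 83 88 8F.
Leading byte 0xF3 = 11110011 matches 11110xxx → 4-byte sequence.
Byte 1: 0xF3 = 11110011, payload 011 (3 bits).
Byte 2: 0x83 = 10000011 (10xxxxxx ✓), payload 000011.
Byte 3: 0x88 = 10001000 (10xxxxxx ✓), payload 001000.
Byte 4: 0x8F = 10001111 (10xxxxxx ✓), payload 001111.
Concatenate: 011000011001000001111 = 0xC320F (21 bits → U+C320F).

U+C320F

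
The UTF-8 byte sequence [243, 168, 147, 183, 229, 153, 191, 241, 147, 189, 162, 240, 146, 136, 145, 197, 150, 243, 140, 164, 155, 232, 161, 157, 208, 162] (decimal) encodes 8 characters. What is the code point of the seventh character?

Offset 0: leading byte 0xF3 = 11110011 → 4-byte char #1 = F3 A8 93 B7.
Offset 4: leading byte 0xE5 = 11100101 → 3-byte char #2 = E5 99 BF.
Offset 7: leading byte 0xF1 = 11110001 → 4-byte char #3 = F1 93 BD A2.
Offset 11: leading byte 0xF0 = 11110000 → 4-byte char #4 = F0 92 88 91.
Offset 15: leading byte 0xC5 = 11000101 → 2-byte char #5 = C5 96.
Offset 17: leading byte 0xF3 = 11110011 → 4-byte char #6 = F3 8C A4 9B.
Offset 21: leading byte 0xE8 = 11101000 → 3-byte char #7 = E8 A1 9D.
Leading byte 0xE8 = 11101000 matches 1110xxxx → 3-byte sequence.
Byte 1: 0xE8 = 11101000, payload 1000 (4 bits).
Byte 2: 0xA1 = 10100001 (10xxxxxx ✓), payload 100001.
Byte 3: 0x9D = 10011101 (10xxxxxx ✓), payload 011101.
Concatenate: 1000100001011101 = 0x885D (16 bits → U+885D).

U+885D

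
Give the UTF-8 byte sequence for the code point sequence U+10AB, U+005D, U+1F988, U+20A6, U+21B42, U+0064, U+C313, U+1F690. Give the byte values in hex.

E1 82 AB 5D F0 9F A6 88 E2 82 A6 F0 A1 AD 82 64 EC 8C 93 F0 9F 9A 90

U+10AB: 3-byte form → E1 82 AB.
U+005D: 1-byte form → 5D.
U+1F988: 4-byte form → F0 9F A6 88.
U+20A6: 3-byte form → E2 82 A6.
U+21B42: 4-byte form → F0 A1 AD 82.
U+0064: 1-byte form → 64.
U+C313: 3-byte form → EC 8C 93.
U+1F690: 4-byte form → F0 9F 9A 90.
Concatenated (23 bytes): E1 82 AB 5D F0 9F A6 88 E2 82 A6 F0 A1 AD 82 64 EC 8C 93 F0 9F 9A 90.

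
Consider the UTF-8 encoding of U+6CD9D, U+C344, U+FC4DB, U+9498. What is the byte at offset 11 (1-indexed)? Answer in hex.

0x9B

1-indexed offset 11 is 0-indexed offset 10.
U+6CD9D → 4-byte form F1 AC B6 9D at offsets 0–3.
U+C344 → 3-byte form EC 8D 84 at offsets 4–6.
U+FC4DB → 4-byte form F3 BC 93 9B at offsets 7–10.
Offset 10 falls in char 3's range; it's byte 4 of F3 BC 93 9B = 0x9B.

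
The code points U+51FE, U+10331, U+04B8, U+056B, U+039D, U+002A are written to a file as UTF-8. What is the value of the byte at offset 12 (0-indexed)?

0x9D

U+51FE → 3-byte form E5 87 BE at offsets 0–2.
U+10331 → 4-byte form F0 90 8C B1 at offsets 3–6.
U+04B8 → 2-byte form D2 B8 at offsets 7–8.
U+056B → 2-byte form D5 AB at offsets 9–10.
U+039D → 2-byte form CE 9D at offsets 11–12.
Offset 12 falls in char 5's range; it's byte 2 of CE 9D = 0x9D.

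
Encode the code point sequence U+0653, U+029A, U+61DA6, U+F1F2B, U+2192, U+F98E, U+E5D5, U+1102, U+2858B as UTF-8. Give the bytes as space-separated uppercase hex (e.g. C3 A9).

D9 93 CA 9A F1 A1 B6 A6 F3 B1 BC AB E2 86 92 EF A6 8E EE 97 95 E1 84 82 F0 A8 96 8B

U+0653: 2-byte form → D9 93.
U+029A: 2-byte form → CA 9A.
U+61DA6: 4-byte form → F1 A1 B6 A6.
U+F1F2B: 4-byte form → F3 B1 BC AB.
U+2192: 3-byte form → E2 86 92.
U+F98E: 3-byte form → EF A6 8E.
U+E5D5: 3-byte form → EE 97 95.
U+1102: 3-byte form → E1 84 82.
U+2858B: 4-byte form → F0 A8 96 8B.
Concatenated (28 bytes): D9 93 CA 9A F1 A1 B6 A6 F3 B1 BC AB E2 86 92 EF A6 8E EE 97 95 E1 84 82 F0 A8 96 8B.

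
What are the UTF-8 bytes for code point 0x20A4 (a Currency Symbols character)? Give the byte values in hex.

U+20A4 = 0x20A4 = 8356 decimal. In range U+0800–U+FFFF → 3-byte form: 1110xxxx 10xxxxxx 10xxxxxx.
Binary (16 bits): 0010000010100100.
Split 4+6+6: 0010 | 000010 | 100100.
Byte 1: 11100010 = 0xE2.
Byte 2: 10000010 = 0x82.
Byte 3: 10100100 = 0xA4.

E2 82 A4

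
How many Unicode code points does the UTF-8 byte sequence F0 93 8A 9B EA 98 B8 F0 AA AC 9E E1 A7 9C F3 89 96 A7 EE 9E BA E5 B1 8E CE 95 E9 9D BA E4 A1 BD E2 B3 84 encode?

Byte at offset 0: 0xF0 = 11110000 → 4-byte char (#1). Advance 4.
Byte at offset 4: 0xEA = 11101010 → 3-byte char (#2). Advance 3.
Byte at offset 7: 0xF0 = 11110000 → 4-byte char (#3). Advance 4.
Byte at offset 11: 0xE1 = 11100001 → 3-byte char (#4). Advance 3.
Byte at offset 14: 0xF3 = 11110011 → 4-byte char (#5). Advance 4.
Byte at offset 18: 0xEE = 11101110 → 3-byte char (#6). Advance 3.
Byte at offset 21: 0xE5 = 11100101 → 3-byte char (#7). Advance 3.
Byte at offset 24: 0xCE = 11001110 → 2-byte char (#8). Advance 2.
Byte at offset 26: 0xE9 = 11101001 → 3-byte char (#9). Advance 3.
Byte at offset 29: 0xE4 = 11100100 → 3-byte char (#10). Advance 3.
Byte at offset 32: 0xE2 = 11100010 → 3-byte char (#11). Advance 3.
Reached end at offset 35 after 11 code points.

11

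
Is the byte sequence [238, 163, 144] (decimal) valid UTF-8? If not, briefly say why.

Leading byte 0xEE = 11101110 → 3-byte form.
Continuation bytes 0xA3=10100011, 0x90=10010000 all match 10xxxxxx.
Decoded value 0xE8D0 is ≥ 0x800 (shortest form) and not a surrogate.

valid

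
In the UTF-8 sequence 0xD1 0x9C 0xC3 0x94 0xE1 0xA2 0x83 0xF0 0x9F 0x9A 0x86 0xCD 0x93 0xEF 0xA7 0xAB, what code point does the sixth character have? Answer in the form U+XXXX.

Offset 0: leading byte 0xD1 = 11010001 → 2-byte char #1 = D1 9C.
Offset 2: leading byte 0xC3 = 11000011 → 2-byte char #2 = C3 94.
Offset 4: leading byte 0xE1 = 11100001 → 3-byte char #3 = E1 A2 83.
Offset 7: leading byte 0xF0 = 11110000 → 4-byte char #4 = F0 9F 9A 86.
Offset 11: leading byte 0xCD = 11001101 → 2-byte char #5 = CD 93.
Offset 13: leading byte 0xEF = 11101111 → 3-byte char #6 = EF A7 AB.
Leading byte 0xEF = 11101111 matches 1110xxxx → 3-byte sequence.
Byte 1: 0xEF = 11101111, payload 1111 (4 bits).
Byte 2: 0xA7 = 10100111 (10xxxxxx ✓), payload 100111.
Byte 3: 0xAB = 10101011 (10xxxxxx ✓), payload 101011.
Concatenate: 1111100111101011 = 0xF9EB (16 bits → U+F9EB).

U+F9EB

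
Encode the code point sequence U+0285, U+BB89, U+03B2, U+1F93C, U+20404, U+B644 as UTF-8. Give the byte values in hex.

U+0285: 2-byte form → CA 85.
U+BB89: 3-byte form → EB AE 89.
U+03B2: 2-byte form → CE B2.
U+1F93C: 4-byte form → F0 9F A4 BC.
U+20404: 4-byte form → F0 A0 90 84.
U+B644: 3-byte form → EB 99 84.
Concatenated (18 bytes): CA 85 EB AE 89 CE B2 F0 9F A4 BC F0 A0 90 84 EB 99 84.

CA 85 EB AE 89 CE B2 F0 9F A4 BC F0 A0 90 84 EB 99 84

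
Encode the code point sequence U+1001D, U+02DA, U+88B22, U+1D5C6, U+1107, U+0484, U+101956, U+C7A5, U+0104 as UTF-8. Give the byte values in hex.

U+1001D: 4-byte form → F0 90 80 9D.
U+02DA: 2-byte form → CB 9A.
U+88B22: 4-byte form → F2 88 AC A2.
U+1D5C6: 4-byte form → F0 9D 97 86.
U+1107: 3-byte form → E1 84 87.
U+0484: 2-byte form → D2 84.
U+101956: 4-byte form → F4 81 A5 96.
U+C7A5: 3-byte form → EC 9E A5.
U+0104: 2-byte form → C4 84.
Concatenated (28 bytes): F0 90 80 9D CB 9A F2 88 AC A2 F0 9D 97 86 E1 84 87 D2 84 F4 81 A5 96 EC 9E A5 C4 84.

F0 90 80 9D CB 9A F2 88 AC A2 F0 9D 97 86 E1 84 87 D2 84 F4 81 A5 96 EC 9E A5 C4 84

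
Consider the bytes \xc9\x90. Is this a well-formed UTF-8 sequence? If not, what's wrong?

valid

Leading byte 0xC9 = 11001001 → 2-byte form.
Continuation bytes 0x90=10010000 all match 10xxxxxx.
Decoded value 0x250 is ≥ 0x80 (shortest form) and not a surrogate.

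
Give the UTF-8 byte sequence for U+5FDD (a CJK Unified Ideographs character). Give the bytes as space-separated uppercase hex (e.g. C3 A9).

U+5FDD = 0x5FDD = 24541 decimal. In range U+0800–U+FFFF → 3-byte form: 1110xxxx 10xxxxxx 10xxxxxx.
Binary (16 bits): 0101111111011101.
Split 4+6+6: 0101 | 111111 | 011101.
Byte 1: 11100101 = 0xE5.
Byte 2: 10111111 = 0xBF.
Byte 3: 10011101 = 0x9D.

E5 BF 9D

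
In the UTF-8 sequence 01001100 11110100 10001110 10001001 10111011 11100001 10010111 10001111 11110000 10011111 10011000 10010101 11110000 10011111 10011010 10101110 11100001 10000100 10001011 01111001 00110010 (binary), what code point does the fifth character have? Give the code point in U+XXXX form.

U+1F6AE

Offset 0: leading byte 0x4C = 01001100 → 1-byte char #1 = 4C.
Offset 1: leading byte 0xF4 = 11110100 → 4-byte char #2 = F4 8E 89 BB.
Offset 5: leading byte 0xE1 = 11100001 → 3-byte char #3 = E1 97 8F.
Offset 8: leading byte 0xF0 = 11110000 → 4-byte char #4 = F0 9F 98 95.
Offset 12: leading byte 0xF0 = 11110000 → 4-byte char #5 = F0 9F 9A AE.
Leading byte 0xF0 = 11110000 matches 11110xxx → 4-byte sequence.
Byte 1: 0xF0 = 11110000, payload 000 (3 bits).
Byte 2: 0x9F = 10011111 (10xxxxxx ✓), payload 011111.
Byte 3: 0x9A = 10011010 (10xxxxxx ✓), payload 011010.
Byte 4: 0xAE = 10101110 (10xxxxxx ✓), payload 101110.
Concatenate: 000011111011010101110 = 0x1F6AE (21 bits → U+1F6AE).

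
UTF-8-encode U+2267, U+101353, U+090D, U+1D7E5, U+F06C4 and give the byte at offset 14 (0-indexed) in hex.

U+2267 → 3-byte form E2 89 A7 at offsets 0–2.
U+101353 → 4-byte form F4 81 8D 93 at offsets 3–6.
U+090D → 3-byte form E0 A4 8D at offsets 7–9.
U+1D7E5 → 4-byte form F0 9D 9F A5 at offsets 10–13.
U+F06C4 → 4-byte form F3 B0 9B 84 at offsets 14–17.
Offset 14 falls in char 5's range; it's byte 1 of F3 B0 9B 84 = 0xF3.

0xF3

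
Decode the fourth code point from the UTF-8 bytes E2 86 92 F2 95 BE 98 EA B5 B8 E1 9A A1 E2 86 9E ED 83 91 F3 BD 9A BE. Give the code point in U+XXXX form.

U+16A1

Offset 0: leading byte 0xE2 = 11100010 → 3-byte char #1 = E2 86 92.
Offset 3: leading byte 0xF2 = 11110010 → 4-byte char #2 = F2 95 BE 98.
Offset 7: leading byte 0xEA = 11101010 → 3-byte char #3 = EA B5 B8.
Offset 10: leading byte 0xE1 = 11100001 → 3-byte char #4 = E1 9A A1.
Leading byte 0xE1 = 11100001 matches 1110xxxx → 3-byte sequence.
Byte 1: 0xE1 = 11100001, payload 0001 (4 bits).
Byte 2: 0x9A = 10011010 (10xxxxxx ✓), payload 011010.
Byte 3: 0xA1 = 10100001 (10xxxxxx ✓), payload 100001.
Concatenate: 0001011010100001 = 0x16A1 (16 bits → U+16A1).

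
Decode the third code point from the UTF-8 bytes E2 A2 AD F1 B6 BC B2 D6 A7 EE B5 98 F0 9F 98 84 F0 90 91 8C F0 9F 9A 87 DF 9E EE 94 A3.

Offset 0: leading byte 0xE2 = 11100010 → 3-byte char #1 = E2 A2 AD.
Offset 3: leading byte 0xF1 = 11110001 → 4-byte char #2 = F1 B6 BC B2.
Offset 7: leading byte 0xD6 = 11010110 → 2-byte char #3 = D6 A7.
Leading byte 0xD6 = 11010110 matches 110xxxxx → 2-byte sequence.
Byte 1: 0xD6 = 11010110, payload 10110 (5 bits).
Byte 2: 0xA7 = 10100111 (10xxxxxx ✓), payload 100111.
Concatenate: 10110100111 = 0x5A7 (11 bits → U+05A7).

U+05A7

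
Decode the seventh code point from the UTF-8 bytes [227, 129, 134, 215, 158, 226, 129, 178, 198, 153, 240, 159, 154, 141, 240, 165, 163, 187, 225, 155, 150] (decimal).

U+16D6

Offset 0: leading byte 0xE3 = 11100011 → 3-byte char #1 = E3 81 86.
Offset 3: leading byte 0xD7 = 11010111 → 2-byte char #2 = D7 9E.
Offset 5: leading byte 0xE2 = 11100010 → 3-byte char #3 = E2 81 B2.
Offset 8: leading byte 0xC6 = 11000110 → 2-byte char #4 = C6 99.
Offset 10: leading byte 0xF0 = 11110000 → 4-byte char #5 = F0 9F 9A 8D.
Offset 14: leading byte 0xF0 = 11110000 → 4-byte char #6 = F0 A5 A3 BB.
Offset 18: leading byte 0xE1 = 11100001 → 3-byte char #7 = E1 9B 96.
Leading byte 0xE1 = 11100001 matches 1110xxxx → 3-byte sequence.
Byte 1: 0xE1 = 11100001, payload 0001 (4 bits).
Byte 2: 0x9B = 10011011 (10xxxxxx ✓), payload 011011.
Byte 3: 0x96 = 10010110 (10xxxxxx ✓), payload 010110.
Concatenate: 0001011011010110 = 0x16D6 (16 bits → U+16D6).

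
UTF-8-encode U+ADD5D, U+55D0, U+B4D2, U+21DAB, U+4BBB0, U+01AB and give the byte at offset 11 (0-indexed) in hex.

U+ADD5D → 4-byte form F2 AD B5 9D at offsets 0–3.
U+55D0 → 3-byte form E5 97 90 at offsets 4–6.
U+B4D2 → 3-byte form EB 93 92 at offsets 7–9.
U+21DAB → 4-byte form F0 A1 B6 AB at offsets 10–13.
Offset 11 falls in char 4's range; it's byte 2 of F0 A1 B6 AB = 0xA1.

0xA1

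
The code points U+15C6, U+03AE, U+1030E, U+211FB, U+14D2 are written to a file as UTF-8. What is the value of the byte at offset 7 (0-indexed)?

U+15C6 → 3-byte form E1 97 86 at offsets 0–2.
U+03AE → 2-byte form CE AE at offsets 3–4.
U+1030E → 4-byte form F0 90 8C 8E at offsets 5–8.
Offset 7 falls in char 3's range; it's byte 3 of F0 90 8C 8E = 0x8C.

0x8C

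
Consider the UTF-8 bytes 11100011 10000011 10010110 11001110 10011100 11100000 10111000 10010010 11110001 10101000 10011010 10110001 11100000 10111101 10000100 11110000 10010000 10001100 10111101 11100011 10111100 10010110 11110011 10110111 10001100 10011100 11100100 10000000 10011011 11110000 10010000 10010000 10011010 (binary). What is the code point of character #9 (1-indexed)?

Offset 0: leading byte 0xE3 = 11100011 → 3-byte char #1 = E3 83 96.
Offset 3: leading byte 0xCE = 11001110 → 2-byte char #2 = CE 9C.
Offset 5: leading byte 0xE0 = 11100000 → 3-byte char #3 = E0 B8 92.
Offset 8: leading byte 0xF1 = 11110001 → 4-byte char #4 = F1 A8 9A B1.
Offset 12: leading byte 0xE0 = 11100000 → 3-byte char #5 = E0 BD 84.
Offset 15: leading byte 0xF0 = 11110000 → 4-byte char #6 = F0 90 8C BD.
Offset 19: leading byte 0xE3 = 11100011 → 3-byte char #7 = E3 BC 96.
Offset 22: leading byte 0xF3 = 11110011 → 4-byte char #8 = F3 B7 8C 9C.
Offset 26: leading byte 0xE4 = 11100100 → 3-byte char #9 = E4 80 9B.
Leading byte 0xE4 = 11100100 matches 1110xxxx → 3-byte sequence.
Byte 1: 0xE4 = 11100100, payload 0100 (4 bits).
Byte 2: 0x80 = 10000000 (10xxxxxx ✓), payload 000000.
Byte 3: 0x9B = 10011011 (10xxxxxx ✓), payload 011011.
Concatenate: 0100000000011011 = 0x401B (16 bits → U+401B).

U+401B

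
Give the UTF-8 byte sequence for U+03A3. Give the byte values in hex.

U+03A3 = 0x3A3 = 931 decimal. In range U+0080–U+07FF → 2-byte form: 110xxxxx 10xxxxxx.
Binary (11 bits): 01110100011.
Split 5+6: 01110 | 100011.
Byte 1: 11001110 = 0xCE.
Byte 2: 10100011 = 0xA3.

CE A3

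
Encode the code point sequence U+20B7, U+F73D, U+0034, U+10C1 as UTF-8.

U+20B7: 3-byte form → E2 82 B7.
U+F73D: 3-byte form → EF 9C BD.
U+0034: 1-byte form → 34.
U+10C1: 3-byte form → E1 83 81.
Concatenated (10 bytes): E2 82 B7 EF 9C BD 34 E1 83 81.

E2 82 B7 EF 9C BD 34 E1 83 81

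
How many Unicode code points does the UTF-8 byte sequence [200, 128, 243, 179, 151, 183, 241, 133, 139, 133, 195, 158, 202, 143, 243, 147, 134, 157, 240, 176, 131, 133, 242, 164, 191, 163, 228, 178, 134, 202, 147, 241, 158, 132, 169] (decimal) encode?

Byte at offset 0: 0xC8 = 11001000 → 2-byte char (#1). Advance 2.
Byte at offset 2: 0xF3 = 11110011 → 4-byte char (#2). Advance 4.
Byte at offset 6: 0xF1 = 11110001 → 4-byte char (#3). Advance 4.
Byte at offset 10: 0xC3 = 11000011 → 2-byte char (#4). Advance 2.
Byte at offset 12: 0xCA = 11001010 → 2-byte char (#5). Advance 2.
Byte at offset 14: 0xF3 = 11110011 → 4-byte char (#6). Advance 4.
Byte at offset 18: 0xF0 = 11110000 → 4-byte char (#7). Advance 4.
Byte at offset 22: 0xF2 = 11110010 → 4-byte char (#8). Advance 4.
Byte at offset 26: 0xE4 = 11100100 → 3-byte char (#9). Advance 3.
Byte at offset 29: 0xCA = 11001010 → 2-byte char (#10). Advance 2.
Byte at offset 31: 0xF1 = 11110001 → 4-byte char (#11). Advance 4.
Reached end at offset 35 after 11 code points.

11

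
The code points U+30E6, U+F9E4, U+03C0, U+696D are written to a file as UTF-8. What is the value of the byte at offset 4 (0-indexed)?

0xA7

U+30E6 → 3-byte form E3 83 A6 at offsets 0–2.
U+F9E4 → 3-byte form EF A7 A4 at offsets 3–5.
Offset 4 falls in char 2's range; it's byte 2 of EF A7 A4 = 0xA7.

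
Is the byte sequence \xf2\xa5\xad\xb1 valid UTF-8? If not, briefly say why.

valid

Leading byte 0xF2 = 11110010 → 4-byte form.
Continuation bytes 0xA5=10100101, 0xAD=10101101, 0xB1=10110001 all match 10xxxxxx.
Decoded value 0xA5B71 is ≥ 0x10000 (shortest form) and not a surrogate.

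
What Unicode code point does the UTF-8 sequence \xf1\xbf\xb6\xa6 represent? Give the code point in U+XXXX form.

Leading byte 0xF1 = 11110001 matches 11110xxx → 4-byte sequence.
Byte 1: 0xF1 = 11110001, payload 001 (3 bits).
Byte 2: 0xBF = 10111111 (10xxxxxx ✓), payload 111111.
Byte 3: 0xB6 = 10110110 (10xxxxxx ✓), payload 110110.
Byte 4: 0xA6 = 10100110 (10xxxxxx ✓), payload 100110.
Concatenate: 001111111110110100110 = 0x7FDA6 (21 bits → U+7FDA6).

U+7FDA6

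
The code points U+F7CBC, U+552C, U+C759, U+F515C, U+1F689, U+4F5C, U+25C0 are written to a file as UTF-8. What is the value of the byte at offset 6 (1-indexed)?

1-indexed offset 6 is 0-indexed offset 5.
U+F7CBC → 4-byte form F3 B7 B2 BC at offsets 0–3.
U+552C → 3-byte form E5 94 AC at offsets 4–6.
Offset 5 falls in char 2's range; it's byte 2 of E5 94 AC = 0x94.

0x94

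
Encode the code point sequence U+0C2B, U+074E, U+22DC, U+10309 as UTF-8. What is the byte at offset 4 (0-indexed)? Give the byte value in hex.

U+0C2B → 3-byte form E0 B0 AB at offsets 0–2.
U+074E → 2-byte form DD 8E at offsets 3–4.
Offset 4 falls in char 2's range; it's byte 2 of DD 8E = 0x8E.

0x8E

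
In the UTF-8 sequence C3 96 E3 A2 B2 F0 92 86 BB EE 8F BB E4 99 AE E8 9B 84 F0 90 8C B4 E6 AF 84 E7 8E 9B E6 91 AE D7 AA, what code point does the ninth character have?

Offset 0: leading byte 0xC3 = 11000011 → 2-byte char #1 = C3 96.
Offset 2: leading byte 0xE3 = 11100011 → 3-byte char #2 = E3 A2 B2.
Offset 5: leading byte 0xF0 = 11110000 → 4-byte char #3 = F0 92 86 BB.
Offset 9: leading byte 0xEE = 11101110 → 3-byte char #4 = EE 8F BB.
Offset 12: leading byte 0xE4 = 11100100 → 3-byte char #5 = E4 99 AE.
Offset 15: leading byte 0xE8 = 11101000 → 3-byte char #6 = E8 9B 84.
Offset 18: leading byte 0xF0 = 11110000 → 4-byte char #7 = F0 90 8C B4.
Offset 22: leading byte 0xE6 = 11100110 → 3-byte char #8 = E6 AF 84.
Offset 25: leading byte 0xE7 = 11100111 → 3-byte char #9 = E7 8E 9B.
Leading byte 0xE7 = 11100111 matches 1110xxxx → 3-byte sequence.
Byte 1: 0xE7 = 11100111, payload 0111 (4 bits).
Byte 2: 0x8E = 10001110 (10xxxxxx ✓), payload 001110.
Byte 3: 0x9B = 10011011 (10xxxxxx ✓), payload 011011.
Concatenate: 0111001110011011 = 0x739B (16 bits → U+739B).

U+739B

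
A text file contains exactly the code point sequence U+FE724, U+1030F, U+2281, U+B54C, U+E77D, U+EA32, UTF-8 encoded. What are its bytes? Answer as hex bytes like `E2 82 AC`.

U+FE724: 4-byte form → F3 BE 9C A4.
U+1030F: 4-byte form → F0 90 8C 8F.
U+2281: 3-byte form → E2 8A 81.
U+B54C: 3-byte form → EB 95 8C.
U+E77D: 3-byte form → EE 9D BD.
U+EA32: 3-byte form → EE A8 B2.
Concatenated (20 bytes): F3 BE 9C A4 F0 90 8C 8F E2 8A 81 EB 95 8C EE 9D BD EE A8 B2.

F3 BE 9C A4 F0 90 8C 8F E2 8A 81 EB 95 8C EE 9D BD EE A8 B2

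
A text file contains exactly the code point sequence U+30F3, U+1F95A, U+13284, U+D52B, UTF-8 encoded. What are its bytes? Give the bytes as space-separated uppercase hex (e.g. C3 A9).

U+30F3: 3-byte form → E3 83 B3.
U+1F95A: 4-byte form → F0 9F A5 9A.
U+13284: 4-byte form → F0 93 8A 84.
U+D52B: 3-byte form → ED 94 AB.
Concatenated (14 bytes): E3 83 B3 F0 9F A5 9A F0 93 8A 84 ED 94 AB.

E3 83 B3 F0 9F A5 9A F0 93 8A 84 ED 94 AB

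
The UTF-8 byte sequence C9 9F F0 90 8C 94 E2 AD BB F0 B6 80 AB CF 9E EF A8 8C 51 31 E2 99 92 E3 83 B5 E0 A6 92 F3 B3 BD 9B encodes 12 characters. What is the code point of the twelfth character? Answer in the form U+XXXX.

U+F3F5B

Offset 0: leading byte 0xC9 = 11001001 → 2-byte char #1 = C9 9F.
Offset 2: leading byte 0xF0 = 11110000 → 4-byte char #2 = F0 90 8C 94.
Offset 6: leading byte 0xE2 = 11100010 → 3-byte char #3 = E2 AD BB.
Offset 9: leading byte 0xF0 = 11110000 → 4-byte char #4 = F0 B6 80 AB.
Offset 13: leading byte 0xCF = 11001111 → 2-byte char #5 = CF 9E.
Offset 15: leading byte 0xEF = 11101111 → 3-byte char #6 = EF A8 8C.
Offset 18: leading byte 0x51 = 01010001 → 1-byte char #7 = 51.
Offset 19: leading byte 0x31 = 00110001 → 1-byte char #8 = 31.
Offset 20: leading byte 0xE2 = 11100010 → 3-byte char #9 = E2 99 92.
Offset 23: leading byte 0xE3 = 11100011 → 3-byte char #10 = E3 83 B5.
Offset 26: leading byte 0xE0 = 11100000 → 3-byte char #11 = E0 A6 92.
Offset 29: leading byte 0xF3 = 11110011 → 4-byte char #12 = F3 B3 BD 9B.
Leading byte 0xF3 = 11110011 matches 11110xxx → 4-byte sequence.
Byte 1: 0xF3 = 11110011, payload 011 (3 bits).
Byte 2: 0xB3 = 10110011 (10xxxxxx ✓), payload 110011.
Byte 3: 0xBD = 10111101 (10xxxxxx ✓), payload 111101.
Byte 4: 0x9B = 10011011 (10xxxxxx ✓), payload 011011.
Concatenate: 011110011111101011011 = 0xF3F5B (21 bits → U+F3F5B).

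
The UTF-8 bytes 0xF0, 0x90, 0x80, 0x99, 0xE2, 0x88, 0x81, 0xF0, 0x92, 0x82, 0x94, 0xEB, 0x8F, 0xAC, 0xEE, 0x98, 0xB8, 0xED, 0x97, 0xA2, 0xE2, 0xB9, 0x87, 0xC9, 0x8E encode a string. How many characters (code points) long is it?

8

Byte at offset 0: 0xF0 = 11110000 → 4-byte char (#1). Advance 4.
Byte at offset 4: 0xE2 = 11100010 → 3-byte char (#2). Advance 3.
Byte at offset 7: 0xF0 = 11110000 → 4-byte char (#3). Advance 4.
Byte at offset 11: 0xEB = 11101011 → 3-byte char (#4). Advance 3.
Byte at offset 14: 0xEE = 11101110 → 3-byte char (#5). Advance 3.
Byte at offset 17: 0xED = 11101101 → 3-byte char (#6). Advance 3.
Byte at offset 20: 0xE2 = 11100010 → 3-byte char (#7). Advance 3.
Byte at offset 23: 0xC9 = 11001001 → 2-byte char (#8). Advance 2.
Reached end at offset 25 after 8 code points.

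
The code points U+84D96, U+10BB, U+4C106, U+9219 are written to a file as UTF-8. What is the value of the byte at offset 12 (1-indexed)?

1-indexed offset 12 is 0-indexed offset 11.
U+84D96 → 4-byte form F2 84 B6 96 at offsets 0–3.
U+10BB → 3-byte form E1 82 BB at offsets 4–6.
U+4C106 → 4-byte form F1 8C 84 86 at offsets 7–10.
U+9219 → 3-byte form E9 88 99 at offsets 11–13.
Offset 11 falls in char 4's range; it's byte 1 of E9 88 99 = 0xE9.

0xE9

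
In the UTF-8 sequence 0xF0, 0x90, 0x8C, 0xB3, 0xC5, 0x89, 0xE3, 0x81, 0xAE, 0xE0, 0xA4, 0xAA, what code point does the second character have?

U+0149

Offset 0: leading byte 0xF0 = 11110000 → 4-byte char #1 = F0 90 8C B3.
Offset 4: leading byte 0xC5 = 11000101 → 2-byte char #2 = C5 89.
Leading byte 0xC5 = 11000101 matches 110xxxxx → 2-byte sequence.
Byte 1: 0xC5 = 11000101, payload 00101 (5 bits).
Byte 2: 0x89 = 10001001 (10xxxxxx ✓), payload 001001.
Concatenate: 00101001001 = 0x149 (11 bits → U+0149).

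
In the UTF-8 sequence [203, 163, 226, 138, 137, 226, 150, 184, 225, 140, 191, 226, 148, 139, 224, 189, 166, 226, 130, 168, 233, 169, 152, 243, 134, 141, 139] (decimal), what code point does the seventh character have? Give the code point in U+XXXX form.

Offset 0: leading byte 0xCB = 11001011 → 2-byte char #1 = CB A3.
Offset 2: leading byte 0xE2 = 11100010 → 3-byte char #2 = E2 8A 89.
Offset 5: leading byte 0xE2 = 11100010 → 3-byte char #3 = E2 96 B8.
Offset 8: leading byte 0xE1 = 11100001 → 3-byte char #4 = E1 8C BF.
Offset 11: leading byte 0xE2 = 11100010 → 3-byte char #5 = E2 94 8B.
Offset 14: leading byte 0xE0 = 11100000 → 3-byte char #6 = E0 BD A6.
Offset 17: leading byte 0xE2 = 11100010 → 3-byte char #7 = E2 82 A8.
Leading byte 0xE2 = 11100010 matches 1110xxxx → 3-byte sequence.
Byte 1: 0xE2 = 11100010, payload 0010 (4 bits).
Byte 2: 0x82 = 10000010 (10xxxxxx ✓), payload 000010.
Byte 3: 0xA8 = 10101000 (10xxxxxx ✓), payload 101000.
Concatenate: 0010000010101000 = 0x20A8 (16 bits → U+20A8).

U+20A8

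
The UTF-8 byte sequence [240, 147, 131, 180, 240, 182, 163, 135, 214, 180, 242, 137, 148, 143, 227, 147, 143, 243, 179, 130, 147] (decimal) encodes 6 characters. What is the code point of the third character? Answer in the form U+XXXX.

Offset 0: leading byte 0xF0 = 11110000 → 4-byte char #1 = F0 93 83 B4.
Offset 4: leading byte 0xF0 = 11110000 → 4-byte char #2 = F0 B6 A3 87.
Offset 8: leading byte 0xD6 = 11010110 → 2-byte char #3 = D6 B4.
Leading byte 0xD6 = 11010110 matches 110xxxxx → 2-byte sequence.
Byte 1: 0xD6 = 11010110, payload 10110 (5 bits).
Byte 2: 0xB4 = 10110100 (10xxxxxx ✓), payload 110100.
Concatenate: 10110110100 = 0x5B4 (11 bits → U+05B4).

U+05B4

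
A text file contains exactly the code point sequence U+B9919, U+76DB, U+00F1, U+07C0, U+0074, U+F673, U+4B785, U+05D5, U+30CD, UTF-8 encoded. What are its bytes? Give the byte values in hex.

F2 B9 A4 99 E7 9B 9B C3 B1 DF 80 74 EF 99 B3 F1 8B 9E 85 D7 95 E3 83 8D

U+B9919: 4-byte form → F2 B9 A4 99.
U+76DB: 3-byte form → E7 9B 9B.
U+00F1: 2-byte form → C3 B1.
U+07C0: 2-byte form → DF 80.
U+0074: 1-byte form → 74.
U+F673: 3-byte form → EF 99 B3.
U+4B785: 4-byte form → F1 8B 9E 85.
U+05D5: 2-byte form → D7 95.
U+30CD: 3-byte form → E3 83 8D.
Concatenated (24 bytes): F2 B9 A4 99 E7 9B 9B C3 B1 DF 80 74 EF 99 B3 F1 8B 9E 85 D7 95 E3 83 8D.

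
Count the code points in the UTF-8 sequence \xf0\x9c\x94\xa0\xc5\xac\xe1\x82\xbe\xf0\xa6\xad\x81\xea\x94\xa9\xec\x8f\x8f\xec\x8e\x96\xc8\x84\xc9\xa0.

9

Byte at offset 0: 0xF0 = 11110000 → 4-byte char (#1). Advance 4.
Byte at offset 4: 0xC5 = 11000101 → 2-byte char (#2). Advance 2.
Byte at offset 6: 0xE1 = 11100001 → 3-byte char (#3). Advance 3.
Byte at offset 9: 0xF0 = 11110000 → 4-byte char (#4). Advance 4.
Byte at offset 13: 0xEA = 11101010 → 3-byte char (#5). Advance 3.
Byte at offset 16: 0xEC = 11101100 → 3-byte char (#6). Advance 3.
Byte at offset 19: 0xEC = 11101100 → 3-byte char (#7). Advance 3.
Byte at offset 22: 0xC8 = 11001000 → 2-byte char (#8). Advance 2.
Byte at offset 24: 0xC9 = 11001001 → 2-byte char (#9). Advance 2.
Reached end at offset 26 after 9 code points.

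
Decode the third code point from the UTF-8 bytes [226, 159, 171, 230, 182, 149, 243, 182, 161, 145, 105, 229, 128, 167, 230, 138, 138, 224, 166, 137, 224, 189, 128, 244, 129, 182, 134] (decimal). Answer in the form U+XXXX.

U+F6851

Offset 0: leading byte 0xE2 = 11100010 → 3-byte char #1 = E2 9F AB.
Offset 3: leading byte 0xE6 = 11100110 → 3-byte char #2 = E6 B6 95.
Offset 6: leading byte 0xF3 = 11110011 → 4-byte char #3 = F3 B6 A1 91.
Leading byte 0xF3 = 11110011 matches 11110xxx → 4-byte sequence.
Byte 1: 0xF3 = 11110011, payload 011 (3 bits).
Byte 2: 0xB6 = 10110110 (10xxxxxx ✓), payload 110110.
Byte 3: 0xA1 = 10100001 (10xxxxxx ✓), payload 100001.
Byte 4: 0x91 = 10010001 (10xxxxxx ✓), payload 010001.
Concatenate: 011110110100001010001 = 0xF6851 (21 bits → U+F6851).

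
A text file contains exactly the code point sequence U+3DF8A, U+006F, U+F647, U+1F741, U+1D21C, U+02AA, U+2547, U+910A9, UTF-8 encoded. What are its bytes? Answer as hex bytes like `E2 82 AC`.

F0 BD BE 8A 6F EF 99 87 F0 9F 9D 81 F0 9D 88 9C CA AA E2 95 87 F2 91 82 A9

U+3DF8A: 4-byte form → F0 BD BE 8A.
U+006F: 1-byte form → 6F.
U+F647: 3-byte form → EF 99 87.
U+1F741: 4-byte form → F0 9F 9D 81.
U+1D21C: 4-byte form → F0 9D 88 9C.
U+02AA: 2-byte form → CA AA.
U+2547: 3-byte form → E2 95 87.
U+910A9: 4-byte form → F2 91 82 A9.
Concatenated (25 bytes): F0 BD BE 8A 6F EF 99 87 F0 9F 9D 81 F0 9D 88 9C CA AA E2 95 87 F2 91 82 A9.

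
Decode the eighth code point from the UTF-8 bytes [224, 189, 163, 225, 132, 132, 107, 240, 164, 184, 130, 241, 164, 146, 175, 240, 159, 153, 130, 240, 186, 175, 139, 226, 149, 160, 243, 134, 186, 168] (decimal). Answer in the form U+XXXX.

Offset 0: leading byte 0xE0 = 11100000 → 3-byte char #1 = E0 BD A3.
Offset 3: leading byte 0xE1 = 11100001 → 3-byte char #2 = E1 84 84.
Offset 6: leading byte 0x6B = 01101011 → 1-byte char #3 = 6B.
Offset 7: leading byte 0xF0 = 11110000 → 4-byte char #4 = F0 A4 B8 82.
Offset 11: leading byte 0xF1 = 11110001 → 4-byte char #5 = F1 A4 92 AF.
Offset 15: leading byte 0xF0 = 11110000 → 4-byte char #6 = F0 9F 99 82.
Offset 19: leading byte 0xF0 = 11110000 → 4-byte char #7 = F0 BA AF 8B.
Offset 23: leading byte 0xE2 = 11100010 → 3-byte char #8 = E2 95 A0.
Leading byte 0xE2 = 11100010 matches 1110xxxx → 3-byte sequence.
Byte 1: 0xE2 = 11100010, payload 0010 (4 bits).
Byte 2: 0x95 = 10010101 (10xxxxxx ✓), payload 010101.
Byte 3: 0xA0 = 10100000 (10xxxxxx ✓), payload 100000.
Concatenate: 0010010101100000 = 0x2560 (16 bits → U+2560).

U+2560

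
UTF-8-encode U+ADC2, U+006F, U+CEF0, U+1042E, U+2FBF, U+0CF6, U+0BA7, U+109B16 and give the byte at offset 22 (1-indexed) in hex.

1-indexed offset 22 is 0-indexed offset 21.
U+ADC2 → 3-byte form EA B7 82 at offsets 0–2.
U+006F → 1-byte form 6F at offsets 3–3.
U+CEF0 → 3-byte form EC BB B0 at offsets 4–6.
U+1042E → 4-byte form F0 90 90 AE at offsets 7–10.
U+2FBF → 3-byte form E2 BE BF at offsets 11–13.
U+0CF6 → 3-byte form E0 B3 B6 at offsets 14–16.
U+0BA7 → 3-byte form E0 AE A7 at offsets 17–19.
U+109B16 → 4-byte form F4 89 AC 96 at offsets 20–23.
Offset 21 falls in char 8's range; it's byte 2 of F4 89 AC 96 = 0x89.

0x89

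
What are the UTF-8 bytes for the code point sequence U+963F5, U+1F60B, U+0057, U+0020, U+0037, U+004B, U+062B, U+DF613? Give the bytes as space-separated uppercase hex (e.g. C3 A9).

U+963F5: 4-byte form → F2 96 8F B5.
U+1F60B: 4-byte form → F0 9F 98 8B.
U+0057: 1-byte form → 57.
U+0020: 1-byte form → 20.
U+0037: 1-byte form → 37.
U+004B: 1-byte form → 4B.
U+062B: 2-byte form → D8 AB.
U+DF613: 4-byte form → F3 9F 98 93.
Concatenated (18 bytes): F2 96 8F B5 F0 9F 98 8B 57 20 37 4B D8 AB F3 9F 98 93.

F2 96 8F B5 F0 9F 98 8B 57 20 37 4B D8 AB F3 9F 98 93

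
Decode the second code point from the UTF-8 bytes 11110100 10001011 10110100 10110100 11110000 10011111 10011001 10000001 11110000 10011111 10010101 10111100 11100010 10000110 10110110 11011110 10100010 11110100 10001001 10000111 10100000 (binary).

Offset 0: leading byte 0xF4 = 11110100 → 4-byte char #1 = F4 8B B4 B4.
Offset 4: leading byte 0xF0 = 11110000 → 4-byte char #2 = F0 9F 99 81.
Leading byte 0xF0 = 11110000 matches 11110xxx → 4-byte sequence.
Byte 1: 0xF0 = 11110000, payload 000 (3 bits).
Byte 2: 0x9F = 10011111 (10xxxxxx ✓), payload 011111.
Byte 3: 0x99 = 10011001 (10xxxxxx ✓), payload 011001.
Byte 4: 0x81 = 10000001 (10xxxxxx ✓), payload 000001.
Concatenate: 000011111011001000001 = 0x1F641 (21 bits → U+1F641).

U+1F641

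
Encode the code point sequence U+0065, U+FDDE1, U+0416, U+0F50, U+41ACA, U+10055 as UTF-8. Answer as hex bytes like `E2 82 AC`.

U+0065: 1-byte form → 65.
U+FDDE1: 4-byte form → F3 BD B7 A1.
U+0416: 2-byte form → D0 96.
U+0F50: 3-byte form → E0 BD 90.
U+41ACA: 4-byte form → F1 81 AB 8A.
U+10055: 4-byte form → F0 90 81 95.
Concatenated (18 bytes): 65 F3 BD B7 A1 D0 96 E0 BD 90 F1 81 AB 8A F0 90 81 95.

65 F3 BD B7 A1 D0 96 E0 BD 90 F1 81 AB 8A F0 90 81 95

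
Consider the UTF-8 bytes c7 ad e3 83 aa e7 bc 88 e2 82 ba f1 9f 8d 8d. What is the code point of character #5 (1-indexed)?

U+5F34D

Offset 0: leading byte 0xC7 = 11000111 → 2-byte char #1 = C7 AD.
Offset 2: leading byte 0xE3 = 11100011 → 3-byte char #2 = E3 83 AA.
Offset 5: leading byte 0xE7 = 11100111 → 3-byte char #3 = E7 BC 88.
Offset 8: leading byte 0xE2 = 11100010 → 3-byte char #4 = E2 82 BA.
Offset 11: leading byte 0xF1 = 11110001 → 4-byte char #5 = F1 9F 8D 8D.
Leading byte 0xF1 = 11110001 matches 11110xxx → 4-byte sequence.
Byte 1: 0xF1 = 11110001, payload 001 (3 bits).
Byte 2: 0x9F = 10011111 (10xxxxxx ✓), payload 011111.
Byte 3: 0x8D = 10001101 (10xxxxxx ✓), payload 001101.
Byte 4: 0x8D = 10001101 (10xxxxxx ✓), payload 001101.
Concatenate: 001011111001101001101 = 0x5F34D (21 bits → U+5F34D).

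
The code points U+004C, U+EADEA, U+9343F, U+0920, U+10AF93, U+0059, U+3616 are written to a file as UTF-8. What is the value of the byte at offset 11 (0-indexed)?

0xA0

U+004C → 1-byte form 4C at offsets 0–0.
U+EADEA → 4-byte form F3 AA B7 AA at offsets 1–4.
U+9343F → 4-byte form F2 93 90 BF at offsets 5–8.
U+0920 → 3-byte form E0 A4 A0 at offsets 9–11.
Offset 11 falls in char 4's range; it's byte 3 of E0 A4 A0 = 0xA0.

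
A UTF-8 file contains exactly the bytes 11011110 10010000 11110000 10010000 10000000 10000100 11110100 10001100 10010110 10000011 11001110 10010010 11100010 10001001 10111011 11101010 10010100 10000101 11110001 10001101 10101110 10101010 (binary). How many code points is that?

Byte at offset 0: 0xDE = 11011110 → 2-byte char (#1). Advance 2.
Byte at offset 2: 0xF0 = 11110000 → 4-byte char (#2). Advance 4.
Byte at offset 6: 0xF4 = 11110100 → 4-byte char (#3). Advance 4.
Byte at offset 10: 0xCE = 11001110 → 2-byte char (#4). Advance 2.
Byte at offset 12: 0xE2 = 11100010 → 3-byte char (#5). Advance 3.
Byte at offset 15: 0xEA = 11101010 → 3-byte char (#6). Advance 3.
Byte at offset 18: 0xF1 = 11110001 → 4-byte char (#7). Advance 4.
Reached end at offset 22 after 7 code points.

7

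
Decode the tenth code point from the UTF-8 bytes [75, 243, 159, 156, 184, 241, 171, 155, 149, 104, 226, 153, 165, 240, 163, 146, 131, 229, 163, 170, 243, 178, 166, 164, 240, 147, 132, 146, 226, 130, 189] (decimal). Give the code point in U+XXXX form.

Offset 0: leading byte 0x4B = 01001011 → 1-byte char #1 = 4B.
Offset 1: leading byte 0xF3 = 11110011 → 4-byte char #2 = F3 9F 9C B8.
Offset 5: leading byte 0xF1 = 11110001 → 4-byte char #3 = F1 AB 9B 95.
Offset 9: leading byte 0x68 = 01101000 → 1-byte char #4 = 68.
Offset 10: leading byte 0xE2 = 11100010 → 3-byte char #5 = E2 99 A5.
Offset 13: leading byte 0xF0 = 11110000 → 4-byte char #6 = F0 A3 92 83.
Offset 17: leading byte 0xE5 = 11100101 → 3-byte char #7 = E5 A3 AA.
Offset 20: leading byte 0xF3 = 11110011 → 4-byte char #8 = F3 B2 A6 A4.
Offset 24: leading byte 0xF0 = 11110000 → 4-byte char #9 = F0 93 84 92.
Offset 28: leading byte 0xE2 = 11100010 → 3-byte char #10 = E2 82 BD.
Leading byte 0xE2 = 11100010 matches 1110xxxx → 3-byte sequence.
Byte 1: 0xE2 = 11100010, payload 0010 (4 bits).
Byte 2: 0x82 = 10000010 (10xxxxxx ✓), payload 000010.
Byte 3: 0xBD = 10111101 (10xxxxxx ✓), payload 111101.
Concatenate: 0010000010111101 = 0x20BD (16 bits → U+20BD).

U+20BD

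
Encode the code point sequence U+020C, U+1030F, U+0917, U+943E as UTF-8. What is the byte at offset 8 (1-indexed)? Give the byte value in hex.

0xA4

1-indexed offset 8 is 0-indexed offset 7.
U+020C → 2-byte form C8 8C at offsets 0–1.
U+1030F → 4-byte form F0 90 8C 8F at offsets 2–5.
U+0917 → 3-byte form E0 A4 97 at offsets 6–8.
Offset 7 falls in char 3's range; it's byte 2 of E0 A4 97 = 0xA4.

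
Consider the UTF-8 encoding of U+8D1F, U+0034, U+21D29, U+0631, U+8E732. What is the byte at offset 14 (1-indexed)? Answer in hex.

1-indexed offset 14 is 0-indexed offset 13.
U+8D1F → 3-byte form E8 B4 9F at offsets 0–2.
U+0034 → 1-byte form 34 at offsets 3–3.
U+21D29 → 4-byte form F0 A1 B4 A9 at offsets 4–7.
U+0631 → 2-byte form D8 B1 at offsets 8–9.
U+8E732 → 4-byte form F2 8E 9C B2 at offsets 10–13.
Offset 13 falls in char 5's range; it's byte 4 of F2 8E 9C B2 = 0xB2.

0xB2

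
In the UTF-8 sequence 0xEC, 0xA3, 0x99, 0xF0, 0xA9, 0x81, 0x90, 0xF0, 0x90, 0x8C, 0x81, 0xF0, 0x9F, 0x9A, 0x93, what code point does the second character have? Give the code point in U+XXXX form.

Offset 0: leading byte 0xEC = 11101100 → 3-byte char #1 = EC A3 99.
Offset 3: leading byte 0xF0 = 11110000 → 4-byte char #2 = F0 A9 81 90.
Leading byte 0xF0 = 11110000 matches 11110xxx → 4-byte sequence.
Byte 1: 0xF0 = 11110000, payload 000 (3 bits).
Byte 2: 0xA9 = 10101001 (10xxxxxx ✓), payload 101001.
Byte 3: 0x81 = 10000001 (10xxxxxx ✓), payload 000001.
Byte 4: 0x90 = 10010000 (10xxxxxx ✓), payload 010000.
Concatenate: 000101001000001010000 = 0x29050 (21 bits → U+29050).

U+29050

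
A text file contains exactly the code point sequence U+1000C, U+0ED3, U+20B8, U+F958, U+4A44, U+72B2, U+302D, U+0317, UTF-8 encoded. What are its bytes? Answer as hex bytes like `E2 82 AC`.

U+1000C: 4-byte form → F0 90 80 8C.
U+0ED3: 3-byte form → E0 BB 93.
U+20B8: 3-byte form → E2 82 B8.
U+F958: 3-byte form → EF A5 98.
U+4A44: 3-byte form → E4 A9 84.
U+72B2: 3-byte form → E7 8A B2.
U+302D: 3-byte form → E3 80 AD.
U+0317: 2-byte form → CC 97.
Concatenated (24 bytes): F0 90 80 8C E0 BB 93 E2 82 B8 EF A5 98 E4 A9 84 E7 8A B2 E3 80 AD CC 97.

F0 90 80 8C E0 BB 93 E2 82 B8 EF A5 98 E4 A9 84 E7 8A B2 E3 80 AD CC 97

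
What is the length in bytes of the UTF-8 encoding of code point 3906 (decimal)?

3

U+0F42 = 0xF42. UTF-8 uses 1 byte below 0x80, 2 below 0x800, 3 below 0x10000, 4 up to 0x10FFFF. 0xF42 is in U+0800–U+FFFF → 3 bytes.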